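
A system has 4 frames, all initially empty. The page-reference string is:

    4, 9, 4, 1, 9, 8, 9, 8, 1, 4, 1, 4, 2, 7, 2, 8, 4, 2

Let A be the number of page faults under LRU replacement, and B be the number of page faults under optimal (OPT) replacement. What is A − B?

Under LRU: F F . F . F . . . . . . F F . F . . → 7 faults.
Under OPT: F F . F . F . . . . . . F F . . . . → 6 faults.
A − B = 7 − 6 = 1.

1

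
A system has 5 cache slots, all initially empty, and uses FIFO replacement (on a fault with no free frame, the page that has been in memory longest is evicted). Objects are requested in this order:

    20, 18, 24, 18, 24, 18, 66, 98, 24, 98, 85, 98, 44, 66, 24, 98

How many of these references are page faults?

20 -> miss, frames (20)
18 -> miss, frames (20 18)
24 -> miss, frames (20 18 24)
18 -> hit
24 -> hit
18 -> hit
66 -> miss, frames (20 18 24 66)
98 -> miss, frames (20 18 24 66 98)
24 -> hit
98 -> hit
85 -> miss, evict 20, frames (18 24 66 98 85)
98 -> hit
44 -> miss, evict 18, frames (24 66 98 85 44)
66 -> hit
24 -> hit
98 -> hit
Page faults: 7.

7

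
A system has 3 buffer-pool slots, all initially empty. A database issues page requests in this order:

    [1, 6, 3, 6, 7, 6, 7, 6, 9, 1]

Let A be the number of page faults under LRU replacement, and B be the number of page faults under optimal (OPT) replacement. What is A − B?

1

Under LRU: F F F . F . . . F F → 6 faults.
Under OPT: F F F . F . . . F . → 5 faults.
A − B = 6 − 5 = 1.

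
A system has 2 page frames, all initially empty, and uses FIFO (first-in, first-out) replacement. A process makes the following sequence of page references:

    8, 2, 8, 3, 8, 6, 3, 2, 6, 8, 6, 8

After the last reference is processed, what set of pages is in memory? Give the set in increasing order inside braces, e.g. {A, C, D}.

{6, 8}

8: fault, frames (8)
2: fault, frames (8 2)
8: hit
3: fault, evict 8, frames (2 3)
8: fault, evict 2, frames (3 8)
6: fault, evict 3, frames (8 6)
3: fault, evict 8, frames (6 3)
2: fault, evict 6, frames (3 2)
6: fault, evict 3, frames (2 6)
8: fault, evict 2, frames (6 8)
6: hit
8: hit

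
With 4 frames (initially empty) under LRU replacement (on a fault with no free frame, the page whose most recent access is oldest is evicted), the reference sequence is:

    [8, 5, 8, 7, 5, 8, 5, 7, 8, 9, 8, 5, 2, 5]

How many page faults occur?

8 → fault, frames {8}
5 → fault, frames {8,5}
8 → hit
7 → fault, frames {5,8,7}
5 → hit
8 → hit
5 → hit
7 → hit
8 → hit
9 → fault, frames {5,7,8,9}
8 → hit
5 → hit
2 → fault, evict 7, frames {9,8,5,2}
5 → hit
Page faults: 5.

5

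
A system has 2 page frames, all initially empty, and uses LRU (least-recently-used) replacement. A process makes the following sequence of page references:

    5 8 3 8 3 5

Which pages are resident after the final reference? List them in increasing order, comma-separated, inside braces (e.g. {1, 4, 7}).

5: miss, frames [5]
8: miss, frames [5, 8]
3: miss, evict 5, frames [8, 3]
8: hit
3: hit
5: miss, evict 8, frames [3, 5]

{3, 5}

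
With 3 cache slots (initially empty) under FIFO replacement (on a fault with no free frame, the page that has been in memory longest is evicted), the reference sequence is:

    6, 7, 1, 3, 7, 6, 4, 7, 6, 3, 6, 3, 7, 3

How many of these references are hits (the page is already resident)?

5

6 → fault, frames (6)
7 → fault, frames (6 7)
1 → fault, frames (6 7 1)
3 → fault, evict 6, frames (7 1 3)
7 → hit
6 → fault, evict 7, frames (1 3 6)
4 → fault, evict 1, frames (3 6 4)
7 → fault, evict 3, frames (6 4 7)
6 → hit
3 → fault, evict 6, frames (4 7 3)
6 → fault, evict 4, frames (7 3 6)
3 → hit
7 → hit
3 → hit
Hits: 5.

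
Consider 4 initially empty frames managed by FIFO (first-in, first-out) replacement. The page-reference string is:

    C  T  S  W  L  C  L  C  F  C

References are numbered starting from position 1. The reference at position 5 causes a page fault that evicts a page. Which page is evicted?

C

pos 1: C: fault, frames [C]
pos 2: T: fault, frames [C, T]
pos 3: S: fault, frames [C, T, S]
pos 4: W: fault, frames [C, T, S, W]
pos 5: L: fault, evict C, frames [T, S, W, L]
At position 5, page C is evicted.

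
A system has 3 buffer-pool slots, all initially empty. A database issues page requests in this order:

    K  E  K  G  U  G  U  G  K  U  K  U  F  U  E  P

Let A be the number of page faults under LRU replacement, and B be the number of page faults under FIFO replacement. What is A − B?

Under LRU: F F . F F . . . . . . . F . F F → 7 faults.
Under FIFO: F F . F F . . . F . . . F . F F → 8 faults.
A − B = 7 − 8 = -1.

-1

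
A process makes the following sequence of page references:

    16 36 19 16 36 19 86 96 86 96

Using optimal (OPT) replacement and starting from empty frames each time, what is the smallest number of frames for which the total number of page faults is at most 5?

3

f=1: 10 faults
f=2: 6 faults
f=3: 5 faults
f=4: 5 faults
f=5: 5 faults
Smallest f with faults ≤ 5 is 3.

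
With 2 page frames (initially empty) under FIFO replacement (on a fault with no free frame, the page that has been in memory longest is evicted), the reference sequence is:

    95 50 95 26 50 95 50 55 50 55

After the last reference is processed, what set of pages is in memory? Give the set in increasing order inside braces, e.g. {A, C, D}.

{50, 55}

95 → fault, frames [95]
50 → fault, frames [95, 50]
95 → hit
26 → fault, evict 95, frames [50, 26]
50 → hit
95 → fault, evict 50, frames [26, 95]
50 → fault, evict 26, frames [95, 50]
55 → fault, evict 95, frames [50, 55]
50 → hit
55 → hit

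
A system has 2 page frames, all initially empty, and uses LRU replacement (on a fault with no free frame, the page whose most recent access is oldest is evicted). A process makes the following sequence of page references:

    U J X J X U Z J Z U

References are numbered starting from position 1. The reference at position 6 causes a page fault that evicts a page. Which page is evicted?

pos 1: U -> fault, frames {U}
pos 2: J -> fault, frames {U,J}
pos 3: X -> fault, evict U, frames {J,X}
pos 4: J -> hit
pos 5: X -> hit
pos 6: U -> fault, evict J, frames {X,U}
At position 6, page J is evicted.

J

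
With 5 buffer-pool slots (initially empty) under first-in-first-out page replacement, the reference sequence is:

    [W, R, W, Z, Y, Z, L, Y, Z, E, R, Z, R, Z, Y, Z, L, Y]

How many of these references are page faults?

6

W: fault, frames (W)
R: fault, frames (W R)
W: hit
Z: fault, frames (W R Z)
Y: fault, frames (W R Z Y)
Z: hit
L: fault, frames (W R Z Y L)
Y: hit
Z: hit
E: fault, evict W, frames (R Z Y L E)
R: hit
Z: hit
R: hit
Z: hit
Y: hit
Z: hit
L: hit
Y: hit
Page faults: 6.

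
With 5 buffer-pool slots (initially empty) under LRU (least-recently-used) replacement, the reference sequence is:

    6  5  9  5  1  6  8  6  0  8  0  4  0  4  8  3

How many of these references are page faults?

6 → fault, frames (6)
5 → fault, frames (6 5)
9 → fault, frames (6 5 9)
5 → hit
1 → fault, frames (6 9 5 1)
6 → hit
8 → fault, frames (9 5 1 6 8)
6 → hit
0 → fault, evict 9, frames (5 1 8 6 0)
8 → hit
0 → hit
4 → fault, evict 5, frames (1 6 8 0 4)
0 → hit
4 → hit
8 → hit
3 → fault, evict 1, frames (6 0 4 8 3)
Page faults: 8.

8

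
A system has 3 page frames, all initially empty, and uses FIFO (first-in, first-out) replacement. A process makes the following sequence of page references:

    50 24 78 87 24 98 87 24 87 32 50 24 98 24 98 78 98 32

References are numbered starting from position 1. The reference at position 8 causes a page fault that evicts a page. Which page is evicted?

78

pos 1: 50 → fault, frames {50}
pos 2: 24 → fault, frames {50,24}
pos 3: 78 → fault, frames {50,24,78}
pos 4: 87 → fault, evict 50, frames {24,78,87}
pos 5: 24 → hit
pos 6: 98 → fault, evict 24, frames {78,87,98}
pos 7: 87 → hit
pos 8: 24 → fault, evict 78, frames {87,98,24}
At position 8, page 78 is evicted.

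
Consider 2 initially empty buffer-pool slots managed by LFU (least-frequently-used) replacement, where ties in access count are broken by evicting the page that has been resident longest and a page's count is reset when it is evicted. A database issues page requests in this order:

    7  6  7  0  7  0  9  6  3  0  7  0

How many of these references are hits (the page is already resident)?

7: miss, frames {7}
6: miss, frames {7,6}
7: hit
0: miss, evict 6, frames {7,0}
7: hit
0: hit
9: miss, evict 0, frames {7,9}
6: miss, evict 9, frames {7,6}
3: miss, evict 6, frames {7,3}
0: miss, evict 3, frames {7,0}
7: hit
0: hit
Hits: 5.

5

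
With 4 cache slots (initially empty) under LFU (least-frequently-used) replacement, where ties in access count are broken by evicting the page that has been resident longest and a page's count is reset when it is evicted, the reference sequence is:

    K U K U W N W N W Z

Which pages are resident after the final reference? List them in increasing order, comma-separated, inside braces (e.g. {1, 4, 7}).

{N, U, W, Z}

K → miss, frames {K}
U → miss, frames {K,U}
K → hit
U → hit
W → miss, frames {K,U,W}
N → miss, frames {K,U,W,N}
W → hit
N → hit
W → hit
Z → miss, evict K, frames {U,W,N,Z}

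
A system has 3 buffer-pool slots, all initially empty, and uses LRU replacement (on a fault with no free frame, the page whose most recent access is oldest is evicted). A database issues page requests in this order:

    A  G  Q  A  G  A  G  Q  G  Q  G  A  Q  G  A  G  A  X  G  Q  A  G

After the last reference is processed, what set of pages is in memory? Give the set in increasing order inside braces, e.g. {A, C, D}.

A → miss, frames [A]
G → miss, frames [A, G]
Q → miss, frames [A, G, Q]
A → hit
G → hit
A → hit
G → hit
Q → hit
G → hit
Q → hit
G → hit
A → hit
Q → hit
G → hit
A → hit
G → hit
A → hit
X → miss, evict Q, frames [G, A, X]
G → hit
Q → miss, evict A, frames [X, G, Q]
A → miss, evict X, frames [G, Q, A]
G → hit

{A, G, Q}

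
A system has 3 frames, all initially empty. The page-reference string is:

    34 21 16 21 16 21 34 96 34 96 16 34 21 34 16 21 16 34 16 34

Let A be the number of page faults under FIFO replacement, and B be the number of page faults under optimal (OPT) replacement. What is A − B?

2

Under FIFO: F F F . . . . F F . . . F . F . . . . . → 7 faults.
Under OPT: F F F . . . . F . . . . F . . . . . . . → 5 faults.
A − B = 7 − 5 = 2.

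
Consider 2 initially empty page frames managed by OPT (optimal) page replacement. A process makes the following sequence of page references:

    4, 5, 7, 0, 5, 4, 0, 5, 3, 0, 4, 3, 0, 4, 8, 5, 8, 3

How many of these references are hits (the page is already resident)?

6

4 -> fault, frames {4}
5 -> fault, frames {4,5}
7 -> fault, evict 4, frames {5,7}
0 -> fault, evict 7, frames {5,0}
5 -> hit
4 -> fault, evict 5, frames {0,4}
0 -> hit
5 -> fault, evict 4, frames {0,5}
3 -> fault, evict 5, frames {0,3}
0 -> hit
4 -> fault, evict 0, frames {3,4}
3 -> hit
0 -> fault, evict 3, frames {4,0}
4 -> hit
8 -> fault, evict 0, frames {4,8}
5 -> fault, evict 4, frames {8,5}
8 -> hit
3 -> fault, evict 5, frames {8,3}
Hits: 6.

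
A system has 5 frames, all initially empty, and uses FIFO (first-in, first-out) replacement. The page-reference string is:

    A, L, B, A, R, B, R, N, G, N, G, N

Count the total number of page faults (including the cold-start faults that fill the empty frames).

A: miss, frames {A}
L: miss, frames {A,L}
B: miss, frames {A,L,B}
A: hit
R: miss, frames {A,L,B,R}
B: hit
R: hit
N: miss, frames {A,L,B,R,N}
G: miss, evict A, frames {L,B,R,N,G}
N: hit
G: hit
N: hit
Page faults: 6.

6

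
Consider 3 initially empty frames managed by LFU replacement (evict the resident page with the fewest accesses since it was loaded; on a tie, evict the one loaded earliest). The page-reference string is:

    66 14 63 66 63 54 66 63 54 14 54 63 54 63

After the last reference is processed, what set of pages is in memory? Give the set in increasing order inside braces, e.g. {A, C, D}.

66: miss, frames {66}
14: miss, frames {66,14}
63: miss, frames {66,14,63}
66: hit
63: hit
54: miss, evict 14, frames {66,63,54}
66: hit
63: hit
54: hit
14: miss, evict 54, frames {66,63,14}
54: miss, evict 14, frames {66,63,54}
63: hit
54: hit
63: hit

{54, 63, 66}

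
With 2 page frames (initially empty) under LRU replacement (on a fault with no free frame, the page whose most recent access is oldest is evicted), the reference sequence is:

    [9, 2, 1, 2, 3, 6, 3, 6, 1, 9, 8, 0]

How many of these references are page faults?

9

9: miss, frames [9]
2: miss, frames [9, 2]
1: miss, evict 9, frames [2, 1]
2: hit
3: miss, evict 1, frames [2, 3]
6: miss, evict 2, frames [3, 6]
3: hit
6: hit
1: miss, evict 3, frames [6, 1]
9: miss, evict 6, frames [1, 9]
8: miss, evict 1, frames [9, 8]
0: miss, evict 9, frames [8, 0]
Page faults: 9.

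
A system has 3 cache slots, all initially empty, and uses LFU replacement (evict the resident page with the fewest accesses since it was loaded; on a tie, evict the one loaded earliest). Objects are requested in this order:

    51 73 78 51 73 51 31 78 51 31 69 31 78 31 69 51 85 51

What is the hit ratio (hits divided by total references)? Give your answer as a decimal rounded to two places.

0.33

51 → fault, frames {51}
73 → fault, frames {51,73}
78 → fault, frames {51,73,78}
51 → hit
73 → hit
51 → hit
31 → fault, evict 78, frames {51,73,31}
78 → fault, evict 31, frames {51,73,78}
51 → hit
31 → fault, evict 78, frames {51,73,31}
69 → fault, evict 31, frames {51,73,69}
31 → fault, evict 69, frames {51,73,31}
78 → fault, evict 31, frames {51,73,78}
31 → fault, evict 78, frames {51,73,31}
69 → fault, evict 31, frames {51,73,69}
51 → hit
85 → fault, evict 69, frames {51,73,85}
51 → hit
Hits: 6 of 18 references → 6/18 = 0.3333.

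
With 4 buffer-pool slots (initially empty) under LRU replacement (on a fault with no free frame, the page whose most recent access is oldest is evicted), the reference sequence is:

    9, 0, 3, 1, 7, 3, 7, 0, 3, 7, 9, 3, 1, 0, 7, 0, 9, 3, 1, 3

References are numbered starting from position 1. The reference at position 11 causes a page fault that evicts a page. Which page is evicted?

1

pos 1: 9 → miss, frames [9]
pos 2: 0 → miss, frames [9, 0]
pos 3: 3 → miss, frames [9, 0, 3]
pos 4: 1 → miss, frames [9, 0, 3, 1]
pos 5: 7 → miss, evict 9, frames [0, 3, 1, 7]
pos 6: 3 → hit
pos 7: 7 → hit
pos 8: 0 → hit
pos 9: 3 → hit
pos 10: 7 → hit
pos 11: 9 → miss, evict 1, frames [0, 3, 7, 9]
At position 11, page 1 is evicted.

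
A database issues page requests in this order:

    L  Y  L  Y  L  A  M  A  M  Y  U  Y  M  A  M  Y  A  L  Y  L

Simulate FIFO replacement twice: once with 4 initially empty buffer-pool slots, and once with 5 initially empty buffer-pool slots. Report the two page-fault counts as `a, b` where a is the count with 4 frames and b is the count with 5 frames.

4 frames: F F . . . F F . . . F . . . . . . F F . → 7 faults.
5 frames: F F . . . F F . . . F . . . . . . . . . → 5 faults.
5 < 7: adding a frame reduced faults, as is typical.

7, 5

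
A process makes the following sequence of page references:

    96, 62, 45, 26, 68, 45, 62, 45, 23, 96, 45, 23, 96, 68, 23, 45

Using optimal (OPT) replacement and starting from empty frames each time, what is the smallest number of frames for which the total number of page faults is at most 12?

2

f=1: 16 faults
f=2: 11 faults
f=3: 8 faults
f=4: 6 faults
f=5: 6 faults
f=6: 6 faults
Smallest f with faults ≤ 12 is 2.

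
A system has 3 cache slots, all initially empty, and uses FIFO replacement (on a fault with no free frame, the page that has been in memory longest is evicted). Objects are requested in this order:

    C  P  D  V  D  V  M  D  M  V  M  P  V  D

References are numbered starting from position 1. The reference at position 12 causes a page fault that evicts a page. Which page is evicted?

pos 1: C -> fault, frames [C]
pos 2: P -> fault, frames [C, P]
pos 3: D -> fault, frames [C, P, D]
pos 4: V -> fault, evict C, frames [P, D, V]
pos 5: D -> hit
pos 6: V -> hit
pos 7: M -> fault, evict P, frames [D, V, M]
pos 8: D -> hit
pos 9: M -> hit
pos 10: V -> hit
pos 11: M -> hit
pos 12: P -> fault, evict D, frames [V, M, P]
At position 12, page D is evicted.

D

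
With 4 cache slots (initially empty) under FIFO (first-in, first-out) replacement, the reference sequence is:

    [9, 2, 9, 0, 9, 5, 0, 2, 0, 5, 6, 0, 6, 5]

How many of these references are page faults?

9: fault, frames {9}
2: fault, frames {9,2}
9: hit
0: fault, frames {9,2,0}
9: hit
5: fault, frames {9,2,0,5}
0: hit
2: hit
0: hit
5: hit
6: fault, evict 9, frames {2,0,5,6}
0: hit
6: hit
5: hit
Page faults: 5.

5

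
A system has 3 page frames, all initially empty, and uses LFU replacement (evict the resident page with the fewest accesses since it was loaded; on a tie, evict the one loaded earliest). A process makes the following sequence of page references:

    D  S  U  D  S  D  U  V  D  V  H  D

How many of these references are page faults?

5

D: miss, frames {D}
S: miss, frames {D,S}
U: miss, frames {D,S,U}
D: hit
S: hit
D: hit
U: hit
V: miss, evict S, frames {D,U,V}
D: hit
V: hit
H: miss, evict U, frames {D,V,H}
D: hit
Page faults: 5.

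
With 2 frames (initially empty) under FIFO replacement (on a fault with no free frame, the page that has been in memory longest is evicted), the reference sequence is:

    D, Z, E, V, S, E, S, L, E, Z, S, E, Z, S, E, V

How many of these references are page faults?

D → miss, frames [D]
Z → miss, frames [D, Z]
E → miss, evict D, frames [Z, E]
V → miss, evict Z, frames [E, V]
S → miss, evict E, frames [V, S]
E → miss, evict V, frames [S, E]
S → hit
L → miss, evict S, frames [E, L]
E → hit
Z → miss, evict E, frames [L, Z]
S → miss, evict L, frames [Z, S]
E → miss, evict Z, frames [S, E]
Z → miss, evict S, frames [E, Z]
S → miss, evict E, frames [Z, S]
E → miss, evict Z, frames [S, E]
V → miss, evict S, frames [E, V]
Page faults: 14.

14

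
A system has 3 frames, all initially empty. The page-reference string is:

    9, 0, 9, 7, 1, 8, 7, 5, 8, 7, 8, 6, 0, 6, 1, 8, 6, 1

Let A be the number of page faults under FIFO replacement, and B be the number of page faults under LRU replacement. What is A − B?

Under FIFO: F F . F F F . F . F . F F . F F F . → 12 faults.
Under LRU: F F . F F F . F . . . F F . F F . . → 10 faults.
A − B = 12 − 10 = 2.

2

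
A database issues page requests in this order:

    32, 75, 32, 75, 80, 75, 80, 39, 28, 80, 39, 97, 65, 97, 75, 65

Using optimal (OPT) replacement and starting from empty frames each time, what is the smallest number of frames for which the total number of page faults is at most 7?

4

f=1: 16 faults
f=2: 9 faults
f=3: 8 faults
f=4: 7 faults
f=5: 7 faults
f=6: 7 faults
f=7: 7 faults
Smallest f with faults ≤ 7 is 4.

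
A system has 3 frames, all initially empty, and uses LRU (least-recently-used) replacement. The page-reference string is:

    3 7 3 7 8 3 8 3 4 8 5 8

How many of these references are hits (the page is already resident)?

3 -> fault, frames (3)
7 -> fault, frames (3 7)
3 -> hit
7 -> hit
8 -> fault, frames (3 7 8)
3 -> hit
8 -> hit
3 -> hit
4 -> fault, evict 7, frames (8 3 4)
8 -> hit
5 -> fault, evict 3, frames (4 8 5)
8 -> hit
Hits: 7.

7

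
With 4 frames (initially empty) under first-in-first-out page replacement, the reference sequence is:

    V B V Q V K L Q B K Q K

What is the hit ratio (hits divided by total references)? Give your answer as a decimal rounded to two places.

V -> fault, frames [V]
B -> fault, frames [V, B]
V -> hit
Q -> fault, frames [V, B, Q]
V -> hit
K -> fault, frames [V, B, Q, K]
L -> fault, evict V, frames [B, Q, K, L]
Q -> hit
B -> hit
K -> hit
Q -> hit
K -> hit
Hits: 7 of 12 references → 7/12 = 0.5833.

0.58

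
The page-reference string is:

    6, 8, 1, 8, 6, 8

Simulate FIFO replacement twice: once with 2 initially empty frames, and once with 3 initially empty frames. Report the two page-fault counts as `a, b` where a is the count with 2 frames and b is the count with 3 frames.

2 frames: F F F . F F → 5 faults.
3 frames: F F F . . . → 3 faults.
3 < 5: adding a frame reduced faults, as is typical.

5, 3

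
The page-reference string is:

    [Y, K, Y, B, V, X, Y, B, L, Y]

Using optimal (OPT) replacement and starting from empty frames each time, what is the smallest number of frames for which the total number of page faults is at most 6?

f=1: 10 faults
f=2: 7 faults
f=3: 6 faults
f=4: 6 faults
f=5: 6 faults
f=6: 6 faults
Smallest f with faults ≤ 6 is 3.

3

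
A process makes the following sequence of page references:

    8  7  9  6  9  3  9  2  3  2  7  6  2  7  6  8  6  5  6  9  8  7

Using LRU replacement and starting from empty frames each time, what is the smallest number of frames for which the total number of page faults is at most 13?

f=1: 22 faults
f=2: 17 faults
f=3: 13 faults
f=4: 12 faults
f=5: 9 faults
f=6: 8 faults
f=7: 7 faults
Smallest f with faults ≤ 13 is 3.

3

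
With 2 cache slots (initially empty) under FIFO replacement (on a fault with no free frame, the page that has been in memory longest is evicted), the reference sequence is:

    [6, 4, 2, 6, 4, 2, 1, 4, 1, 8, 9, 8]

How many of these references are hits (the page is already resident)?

6 → fault, frames (6)
4 → fault, frames (6 4)
2 → fault, evict 6, frames (4 2)
6 → fault, evict 4, frames (2 6)
4 → fault, evict 2, frames (6 4)
2 → fault, evict 6, frames (4 2)
1 → fault, evict 4, frames (2 1)
4 → fault, evict 2, frames (1 4)
1 → hit
8 → fault, evict 1, frames (4 8)
9 → fault, evict 4, frames (8 9)
8 → hit
Hits: 2.

2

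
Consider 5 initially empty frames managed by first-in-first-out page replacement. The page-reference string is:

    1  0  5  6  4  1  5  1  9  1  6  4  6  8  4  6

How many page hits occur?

1 → fault, frames [1]
0 → fault, frames [1, 0]
5 → fault, frames [1, 0, 5]
6 → fault, frames [1, 0, 5, 6]
4 → fault, frames [1, 0, 5, 6, 4]
1 → hit
5 → hit
1 → hit
9 → fault, evict 1, frames [0, 5, 6, 4, 9]
1 → fault, evict 0, frames [5, 6, 4, 9, 1]
6 → hit
4 → hit
6 → hit
8 → fault, evict 5, frames [6, 4, 9, 1, 8]
4 → hit
6 → hit
Hits: 8.

8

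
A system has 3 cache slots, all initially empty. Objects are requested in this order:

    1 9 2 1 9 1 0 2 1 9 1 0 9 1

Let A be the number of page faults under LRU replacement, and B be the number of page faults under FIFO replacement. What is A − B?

Under LRU: F F F . . . F F . F . F . . → 7 faults.
Under FIFO: F F F . . . F . F F . . . . → 6 faults.
A − B = 7 − 6 = 1.

1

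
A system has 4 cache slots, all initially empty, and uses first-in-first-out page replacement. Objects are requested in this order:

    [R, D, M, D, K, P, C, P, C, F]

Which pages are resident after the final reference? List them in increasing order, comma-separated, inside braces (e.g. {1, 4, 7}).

R → miss, frames [R]
D → miss, frames [R, D]
M → miss, frames [R, D, M]
D → hit
K → miss, frames [R, D, M, K]
P → miss, evict R, frames [D, M, K, P]
C → miss, evict D, frames [M, K, P, C]
P → hit
C → hit
F → miss, evict M, frames [K, P, C, F]

{C, F, K, P}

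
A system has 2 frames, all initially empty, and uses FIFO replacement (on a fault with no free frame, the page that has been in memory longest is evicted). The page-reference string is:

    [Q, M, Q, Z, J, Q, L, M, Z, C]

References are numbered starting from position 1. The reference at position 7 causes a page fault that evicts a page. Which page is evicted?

J

pos 1: Q → fault, frames [Q]
pos 2: M → fault, frames [Q, M]
pos 3: Q → hit
pos 4: Z → fault, evict Q, frames [M, Z]
pos 5: J → fault, evict M, frames [Z, J]
pos 6: Q → fault, evict Z, frames [J, Q]
pos 7: L → fault, evict J, frames [Q, L]
At position 7, page J is evicted.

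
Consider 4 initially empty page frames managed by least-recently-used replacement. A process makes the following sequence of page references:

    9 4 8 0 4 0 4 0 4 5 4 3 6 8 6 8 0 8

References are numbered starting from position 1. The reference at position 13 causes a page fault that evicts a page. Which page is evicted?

pos 1: 9 → fault, frames (9)
pos 2: 4 → fault, frames (9 4)
pos 3: 8 → fault, frames (9 4 8)
pos 4: 0 → fault, frames (9 4 8 0)
pos 5: 4 → hit
pos 6: 0 → hit
pos 7: 4 → hit
pos 8: 0 → hit
pos 9: 4 → hit
pos 10: 5 → fault, evict 9, frames (8 0 4 5)
pos 11: 4 → hit
pos 12: 3 → fault, evict 8, frames (0 5 4 3)
pos 13: 6 → fault, evict 0, frames (5 4 3 6)
At position 13, page 0 is evicted.

0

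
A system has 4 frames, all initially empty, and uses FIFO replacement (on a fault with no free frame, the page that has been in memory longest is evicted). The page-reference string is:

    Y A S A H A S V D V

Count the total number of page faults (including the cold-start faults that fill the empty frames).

Y: fault, frames {Y}
A: fault, frames {Y,A}
S: fault, frames {Y,A,S}
A: hit
H: fault, frames {Y,A,S,H}
A: hit
S: hit
V: fault, evict Y, frames {A,S,H,V}
D: fault, evict A, frames {S,H,V,D}
V: hit
Page faults: 6.

6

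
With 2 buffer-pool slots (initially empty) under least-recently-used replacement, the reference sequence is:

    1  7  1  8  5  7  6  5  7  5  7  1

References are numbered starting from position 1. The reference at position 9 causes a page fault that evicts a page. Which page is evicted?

6

pos 1: 1 -> miss, frames {1}
pos 2: 7 -> miss, frames {1,7}
pos 3: 1 -> hit
pos 4: 8 -> miss, evict 7, frames {1,8}
pos 5: 5 -> miss, evict 1, frames {8,5}
pos 6: 7 -> miss, evict 8, frames {5,7}
pos 7: 6 -> miss, evict 5, frames {7,6}
pos 8: 5 -> miss, evict 7, frames {6,5}
pos 9: 7 -> miss, evict 6, frames {5,7}
At position 9, page 6 is evicted.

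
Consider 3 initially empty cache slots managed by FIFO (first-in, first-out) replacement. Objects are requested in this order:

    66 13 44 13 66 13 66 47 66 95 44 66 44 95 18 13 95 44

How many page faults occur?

66 → miss, frames {66}
13 → miss, frames {66,13}
44 → miss, frames {66,13,44}
13 → hit
66 → hit
13 → hit
66 → hit
47 → miss, evict 66, frames {13,44,47}
66 → miss, evict 13, frames {44,47,66}
95 → miss, evict 44, frames {47,66,95}
44 → miss, evict 47, frames {66,95,44}
66 → hit
44 → hit
95 → hit
18 → miss, evict 66, frames {95,44,18}
13 → miss, evict 95, frames {44,18,13}
95 → miss, evict 44, frames {18,13,95}
44 → miss, evict 18, frames {13,95,44}
Page faults: 11.

11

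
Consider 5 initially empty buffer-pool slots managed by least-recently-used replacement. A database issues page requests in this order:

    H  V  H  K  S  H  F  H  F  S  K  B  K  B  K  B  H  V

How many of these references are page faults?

7

H: fault, frames [H]
V: fault, frames [H, V]
H: hit
K: fault, frames [V, H, K]
S: fault, frames [V, H, K, S]
H: hit
F: fault, frames [V, K, S, H, F]
H: hit
F: hit
S: hit
K: hit
B: fault, evict V, frames [H, F, S, K, B]
K: hit
B: hit
K: hit
B: hit
H: hit
V: fault, evict F, frames [S, K, B, H, V]
Page faults: 7.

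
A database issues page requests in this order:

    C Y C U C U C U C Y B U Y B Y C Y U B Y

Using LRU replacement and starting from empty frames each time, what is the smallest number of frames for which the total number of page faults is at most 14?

2

f=1: 20 faults
f=2: 12 faults
f=3: 8 faults
f=4: 4 faults
Smallest f with faults ≤ 14 is 2.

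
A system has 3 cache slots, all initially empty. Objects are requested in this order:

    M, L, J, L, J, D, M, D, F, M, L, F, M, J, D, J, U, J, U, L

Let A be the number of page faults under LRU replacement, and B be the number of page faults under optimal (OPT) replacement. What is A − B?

3

Under LRU: F F F . . F F . F . F . . F F . F . . F → 11 faults.
Under OPT: F F F . . F . . F . . . . F F . F . . . → 8 faults.
A − B = 11 − 8 = 3.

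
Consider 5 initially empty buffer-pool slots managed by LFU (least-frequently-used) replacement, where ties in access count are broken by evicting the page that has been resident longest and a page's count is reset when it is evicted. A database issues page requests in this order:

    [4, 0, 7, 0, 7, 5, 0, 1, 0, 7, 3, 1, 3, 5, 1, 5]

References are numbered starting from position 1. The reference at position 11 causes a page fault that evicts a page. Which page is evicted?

4

pos 1: 4 → fault, frames [4]
pos 2: 0 → fault, frames [4, 0]
pos 3: 7 → fault, frames [4, 0, 7]
pos 4: 0 → hit
pos 5: 7 → hit
pos 6: 5 → fault, frames [4, 0, 7, 5]
pos 7: 0 → hit
pos 8: 1 → fault, frames [4, 0, 7, 5, 1]
pos 9: 0 → hit
pos 10: 7 → hit
pos 11: 3 → fault, evict 4, frames [0, 7, 5, 1, 3]
At position 11, page 4 is evicted.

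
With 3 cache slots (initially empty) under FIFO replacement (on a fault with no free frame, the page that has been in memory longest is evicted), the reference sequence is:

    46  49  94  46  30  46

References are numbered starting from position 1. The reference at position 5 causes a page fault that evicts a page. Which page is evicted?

46

pos 1: 46 → fault, frames (46)
pos 2: 49 → fault, frames (46 49)
pos 3: 94 → fault, frames (46 49 94)
pos 4: 46 → hit
pos 5: 30 → fault, evict 46, frames (49 94 30)
At position 5, page 46 is evicted.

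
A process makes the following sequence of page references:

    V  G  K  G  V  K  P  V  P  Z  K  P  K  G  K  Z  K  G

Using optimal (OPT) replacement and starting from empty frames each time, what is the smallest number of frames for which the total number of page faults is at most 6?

3

f=1: 18 faults
f=2: 10 faults
f=3: 6 faults
f=4: 5 faults
f=5: 5 faults
Smallest f with faults ≤ 6 is 3.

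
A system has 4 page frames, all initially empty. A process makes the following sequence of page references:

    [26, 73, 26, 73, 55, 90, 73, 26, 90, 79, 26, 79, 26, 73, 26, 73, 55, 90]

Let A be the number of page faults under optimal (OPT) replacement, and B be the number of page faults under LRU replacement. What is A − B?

-1

Under OPT: F F . . F F . . . F . . . . . . . F → 6 faults.
Under LRU: F F . . F F . . . F . . . . . . F F → 7 faults.
A − B = 6 − 7 = -1.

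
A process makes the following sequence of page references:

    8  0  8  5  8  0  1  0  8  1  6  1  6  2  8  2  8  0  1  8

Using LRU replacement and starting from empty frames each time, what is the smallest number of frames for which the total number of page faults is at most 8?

f=1: 20 faults
f=2: 13 faults
f=3: 9 faults
f=4: 8 faults
f=5: 6 faults
f=6: 6 faults
Smallest f with faults ≤ 8 is 4.

4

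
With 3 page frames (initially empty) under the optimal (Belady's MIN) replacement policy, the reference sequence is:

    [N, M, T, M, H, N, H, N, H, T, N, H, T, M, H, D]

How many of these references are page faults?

6

N → fault, frames [N]
M → fault, frames [N, M]
T → fault, frames [N, M, T]
M → hit
H → fault, evict M, frames [N, T, H]
N → hit
H → hit
N → hit
H → hit
T → hit
N → hit
H → hit
T → hit
M → fault, evict T, frames [N, H, M]
H → hit
D → fault, evict M, frames [N, H, D]
Page faults: 6.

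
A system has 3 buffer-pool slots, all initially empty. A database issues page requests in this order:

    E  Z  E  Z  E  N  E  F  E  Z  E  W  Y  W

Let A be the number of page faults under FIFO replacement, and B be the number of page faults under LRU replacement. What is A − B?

1

Under FIFO: F F . . . F . F F F . F F . → 8 faults.
Under LRU: F F . . . F . F . F . F F . → 7 faults.
A − B = 8 − 7 = 1.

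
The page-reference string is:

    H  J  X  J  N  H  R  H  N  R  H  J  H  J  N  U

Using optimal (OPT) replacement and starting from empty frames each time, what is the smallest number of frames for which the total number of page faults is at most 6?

4

f=1: 16 faults
f=2: 11 faults
f=3: 7 faults
f=4: 6 faults
f=5: 6 faults
f=6: 6 faults
Smallest f with faults ≤ 6 is 4.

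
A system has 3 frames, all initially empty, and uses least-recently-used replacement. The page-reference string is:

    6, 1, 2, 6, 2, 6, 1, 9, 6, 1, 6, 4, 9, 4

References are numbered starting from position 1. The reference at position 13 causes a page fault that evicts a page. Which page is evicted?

pos 1: 6 -> fault, frames (6)
pos 2: 1 -> fault, frames (6 1)
pos 3: 2 -> fault, frames (6 1 2)
pos 4: 6 -> hit
pos 5: 2 -> hit
pos 6: 6 -> hit
pos 7: 1 -> hit
pos 8: 9 -> fault, evict 2, frames (6 1 9)
pos 9: 6 -> hit
pos 10: 1 -> hit
pos 11: 6 -> hit
pos 12: 4 -> fault, evict 9, frames (1 6 4)
pos 13: 9 -> fault, evict 1, frames (6 4 9)
At position 13, page 1 is evicted.

1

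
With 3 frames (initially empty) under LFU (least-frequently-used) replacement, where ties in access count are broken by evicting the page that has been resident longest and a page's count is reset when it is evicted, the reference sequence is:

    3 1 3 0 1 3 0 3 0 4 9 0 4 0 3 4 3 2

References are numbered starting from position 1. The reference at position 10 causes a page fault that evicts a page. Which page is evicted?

1

pos 1: 3 -> miss, frames (3)
pos 2: 1 -> miss, frames (3 1)
pos 3: 3 -> hit
pos 4: 0 -> miss, frames (3 1 0)
pos 5: 1 -> hit
pos 6: 3 -> hit
pos 7: 0 -> hit
pos 8: 3 -> hit
pos 9: 0 -> hit
pos 10: 4 -> miss, evict 1, frames (3 0 4)
At position 10, page 1 is evicted.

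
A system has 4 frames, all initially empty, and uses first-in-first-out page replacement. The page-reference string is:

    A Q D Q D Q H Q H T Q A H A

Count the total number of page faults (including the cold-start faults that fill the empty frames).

6

A: miss, frames {A}
Q: miss, frames {A,Q}
D: miss, frames {A,Q,D}
Q: hit
D: hit
Q: hit
H: miss, frames {A,Q,D,H}
Q: hit
H: hit
T: miss, evict A, frames {Q,D,H,T}
Q: hit
A: miss, evict Q, frames {D,H,T,A}
H: hit
A: hit
Page faults: 6.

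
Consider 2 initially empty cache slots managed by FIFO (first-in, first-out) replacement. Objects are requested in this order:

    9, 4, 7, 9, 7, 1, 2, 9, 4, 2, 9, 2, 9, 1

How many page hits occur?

9: fault, frames {9}
4: fault, frames {9,4}
7: fault, evict 9, frames {4,7}
9: fault, evict 4, frames {7,9}
7: hit
1: fault, evict 7, frames {9,1}
2: fault, evict 9, frames {1,2}
9: fault, evict 1, frames {2,9}
4: fault, evict 2, frames {9,4}
2: fault, evict 9, frames {4,2}
9: fault, evict 4, frames {2,9}
2: hit
9: hit
1: fault, evict 2, frames {9,1}
Hits: 3.

3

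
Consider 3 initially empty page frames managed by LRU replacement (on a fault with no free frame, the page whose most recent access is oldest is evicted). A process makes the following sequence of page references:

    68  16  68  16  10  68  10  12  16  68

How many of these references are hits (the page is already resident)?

4

68: miss, frames (68)
16: miss, frames (68 16)
68: hit
16: hit
10: miss, frames (68 16 10)
68: hit
10: hit
12: miss, evict 16, frames (68 10 12)
16: miss, evict 68, frames (10 12 16)
68: miss, evict 10, frames (12 16 68)
Hits: 4.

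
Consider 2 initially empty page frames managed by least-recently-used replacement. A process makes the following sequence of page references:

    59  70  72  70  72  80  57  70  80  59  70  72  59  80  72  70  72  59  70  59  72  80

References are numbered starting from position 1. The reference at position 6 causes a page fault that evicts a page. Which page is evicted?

pos 1: 59 → miss, frames (59)
pos 2: 70 → miss, frames (59 70)
pos 3: 72 → miss, evict 59, frames (70 72)
pos 4: 70 → hit
pos 5: 72 → hit
pos 6: 80 → miss, evict 70, frames (72 80)
At position 6, page 70 is evicted.

70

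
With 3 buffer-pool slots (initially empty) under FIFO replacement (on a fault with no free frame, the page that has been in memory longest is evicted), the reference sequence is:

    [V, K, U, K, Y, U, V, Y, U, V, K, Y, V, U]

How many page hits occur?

7

V -> fault, frames [V]
K -> fault, frames [V, K]
U -> fault, frames [V, K, U]
K -> hit
Y -> fault, evict V, frames [K, U, Y]
U -> hit
V -> fault, evict K, frames [U, Y, V]
Y -> hit
U -> hit
V -> hit
K -> fault, evict U, frames [Y, V, K]
Y -> hit
V -> hit
U -> fault, evict Y, frames [V, K, U]
Hits: 7.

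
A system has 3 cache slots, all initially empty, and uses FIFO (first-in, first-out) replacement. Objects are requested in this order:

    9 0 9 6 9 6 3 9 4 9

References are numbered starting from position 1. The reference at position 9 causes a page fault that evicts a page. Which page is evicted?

6

pos 1: 9 -> miss, frames (9)
pos 2: 0 -> miss, frames (9 0)
pos 3: 9 -> hit
pos 4: 6 -> miss, frames (9 0 6)
pos 5: 9 -> hit
pos 6: 6 -> hit
pos 7: 3 -> miss, evict 9, frames (0 6 3)
pos 8: 9 -> miss, evict 0, frames (6 3 9)
pos 9: 4 -> miss, evict 6, frames (3 9 4)
At position 9, page 6 is evicted.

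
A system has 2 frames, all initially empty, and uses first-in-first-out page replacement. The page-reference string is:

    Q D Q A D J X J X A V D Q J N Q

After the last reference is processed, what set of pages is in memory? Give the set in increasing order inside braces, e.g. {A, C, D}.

Q: miss, frames (Q)
D: miss, frames (Q D)
Q: hit
A: miss, evict Q, frames (D A)
D: hit
J: miss, evict D, frames (A J)
X: miss, evict A, frames (J X)
J: hit
X: hit
A: miss, evict J, frames (X A)
V: miss, evict X, frames (A V)
D: miss, evict A, frames (V D)
Q: miss, evict V, frames (D Q)
J: miss, evict D, frames (Q J)
N: miss, evict Q, frames (J N)
Q: miss, evict J, frames (N Q)

{N, Q}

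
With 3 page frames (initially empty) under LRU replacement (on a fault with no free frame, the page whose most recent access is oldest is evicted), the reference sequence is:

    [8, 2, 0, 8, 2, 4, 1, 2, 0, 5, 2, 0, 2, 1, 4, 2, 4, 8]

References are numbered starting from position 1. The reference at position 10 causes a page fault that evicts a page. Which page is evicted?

pos 1: 8 → miss, frames (8)
pos 2: 2 → miss, frames (8 2)
pos 3: 0 → miss, frames (8 2 0)
pos 4: 8 → hit
pos 5: 2 → hit
pos 6: 4 → miss, evict 0, frames (8 2 4)
pos 7: 1 → miss, evict 8, frames (2 4 1)
pos 8: 2 → hit
pos 9: 0 → miss, evict 4, frames (1 2 0)
pos 10: 5 → miss, evict 1, frames (2 0 5)
At position 10, page 1 is evicted.

1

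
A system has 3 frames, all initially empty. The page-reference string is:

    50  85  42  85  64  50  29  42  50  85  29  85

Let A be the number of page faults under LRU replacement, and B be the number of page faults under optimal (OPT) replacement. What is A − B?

Under LRU: F F F . F F F F . F F . → 9 faults.
Under OPT: F F F . F . F . . F . . → 6 faults.
A − B = 9 − 6 = 3.

3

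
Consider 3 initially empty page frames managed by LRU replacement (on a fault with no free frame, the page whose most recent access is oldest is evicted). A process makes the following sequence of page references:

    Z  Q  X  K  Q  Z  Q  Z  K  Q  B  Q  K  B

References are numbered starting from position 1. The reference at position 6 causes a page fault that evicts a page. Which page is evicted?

X

pos 1: Z -> miss, frames {Z}
pos 2: Q -> miss, frames {Z,Q}
pos 3: X -> miss, frames {Z,Q,X}
pos 4: K -> miss, evict Z, frames {Q,X,K}
pos 5: Q -> hit
pos 6: Z -> miss, evict X, frames {K,Q,Z}
At position 6, page X is evicted.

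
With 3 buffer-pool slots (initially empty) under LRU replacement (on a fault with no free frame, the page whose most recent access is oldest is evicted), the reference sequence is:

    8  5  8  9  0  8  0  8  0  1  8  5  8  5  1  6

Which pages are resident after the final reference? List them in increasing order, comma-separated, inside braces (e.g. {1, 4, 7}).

{1, 5, 6}

8 -> fault, frames {8}
5 -> fault, frames {8,5}
8 -> hit
9 -> fault, frames {5,8,9}
0 -> fault, evict 5, frames {8,9,0}
8 -> hit
0 -> hit
8 -> hit
0 -> hit
1 -> fault, evict 9, frames {8,0,1}
8 -> hit
5 -> fault, evict 0, frames {1,8,5}
8 -> hit
5 -> hit
1 -> hit
6 -> fault, evict 8, frames {5,1,6}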